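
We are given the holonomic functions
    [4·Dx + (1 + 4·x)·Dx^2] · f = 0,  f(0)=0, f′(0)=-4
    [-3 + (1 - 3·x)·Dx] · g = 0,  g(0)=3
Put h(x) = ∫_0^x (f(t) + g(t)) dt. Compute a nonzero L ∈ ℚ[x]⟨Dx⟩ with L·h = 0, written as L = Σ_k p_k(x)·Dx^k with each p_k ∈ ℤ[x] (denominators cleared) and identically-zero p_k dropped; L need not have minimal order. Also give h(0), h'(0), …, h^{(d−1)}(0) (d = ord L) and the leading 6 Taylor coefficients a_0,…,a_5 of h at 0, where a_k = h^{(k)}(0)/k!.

f: a_k = 0, -4, 8, -64/3, 64, -1024/5, …
g: a_k = 3, 9, 27, 81, 243, 729, …
L₀ := lclm(L_f,L_g); ord L₀ ≤ 2+1.
∫: right-multiply L₀ by Dx.
L = (-204 - 144·x)·Dx^2 + (-11 - 312·x - 288·x^2)·Dx^3 + (5 + 11·x - 54·x^2 - 72·x^3)·Dx^4  (order 4).
h: a_k = 0, 3, 5/2, 35/3, 179/12, 307/5, …
ICs: h(0) = 0, h′(0) = 3, h′′(0) = 5, h′′′(0) = 70.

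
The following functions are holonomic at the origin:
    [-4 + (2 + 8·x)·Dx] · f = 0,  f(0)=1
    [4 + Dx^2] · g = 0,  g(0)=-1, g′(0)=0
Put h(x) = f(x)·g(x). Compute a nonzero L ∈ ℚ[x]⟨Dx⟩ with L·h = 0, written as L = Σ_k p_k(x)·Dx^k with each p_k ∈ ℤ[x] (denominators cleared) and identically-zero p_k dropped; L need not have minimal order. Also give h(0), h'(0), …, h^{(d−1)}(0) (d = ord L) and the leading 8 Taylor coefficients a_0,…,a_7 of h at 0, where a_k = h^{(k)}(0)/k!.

L = (16 + 32·x + 64·x^2) + (-4 - 16·x)·Dx + (1 + 8·x + 16·x^2)·Dx^2  (order 2).
h: a_k = -1, -2, 4, 0, 16/3, -64/3, 2944/45, -9472/45, …
ICs: h(0) = -1, h′(0) = -2.

f: a_k = 1, 2, -2, 4, -10, 28, -84, 264, …
g: a_k = -1, 0, 2, 0, -2/3, 0, 4/45, 0, …
Sym-product of L_f,L_g gives L₀ (≤ ord 2).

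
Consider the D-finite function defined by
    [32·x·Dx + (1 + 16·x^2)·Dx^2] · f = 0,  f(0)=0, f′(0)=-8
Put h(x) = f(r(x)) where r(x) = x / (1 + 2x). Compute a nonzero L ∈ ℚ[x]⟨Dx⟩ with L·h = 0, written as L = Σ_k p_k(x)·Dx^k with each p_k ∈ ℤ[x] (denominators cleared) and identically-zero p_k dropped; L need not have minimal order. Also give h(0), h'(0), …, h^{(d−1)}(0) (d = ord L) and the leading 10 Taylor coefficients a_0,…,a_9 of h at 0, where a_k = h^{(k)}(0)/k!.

f: a_k = 0, -8, 0, 128/3, 0, -2048/5, 0, 32768/7, 0, -524288/9, …
Substitute x→r, Dx→(1/r')Dx; clear ⇒ L₀.
L = (4 + 40·x)·Dx + (1 + 4·x + 20·x^2)·Dx^2  (order 2).
h: a_k = 0, -8, 16, 32/3, -192, 2432/5, 2816/3, -71168/7, 21504, 735232/9, …
ICs: h(0) = 0, h′(0) = -8.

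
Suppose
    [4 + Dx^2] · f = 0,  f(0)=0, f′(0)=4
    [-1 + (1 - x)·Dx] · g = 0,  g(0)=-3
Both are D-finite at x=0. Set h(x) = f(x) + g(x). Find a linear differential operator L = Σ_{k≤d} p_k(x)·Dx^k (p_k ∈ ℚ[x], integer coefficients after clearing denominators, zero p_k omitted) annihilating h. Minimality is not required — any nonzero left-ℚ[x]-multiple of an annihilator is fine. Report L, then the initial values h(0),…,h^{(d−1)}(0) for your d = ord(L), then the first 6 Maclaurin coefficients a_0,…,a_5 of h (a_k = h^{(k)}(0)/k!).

L = (-20 + 16·x - 8·x^2) + (12 - 28·x + 24·x^2 - 8·x^3)·Dx + (-5 + 4·x - 2·x^2)·Dx^2 + (3 - 7·x + 6·x^2 - 2·x^3)·Dx^3  (order 3).
h: a_k = -3, 1, -3, -17/3, -3, -37/15, …
ICs: h(0) = -3, h′(0) = 1, h′′(0) = -6.

f: a_k = 0, 4, 0, -8/3, 0, 8/15, …
g: a_k = -3, -3, -3, -3, -3, -3, …
Weyl lclm of L_f,L_g ⇒ L₀ (ord ≤ 3).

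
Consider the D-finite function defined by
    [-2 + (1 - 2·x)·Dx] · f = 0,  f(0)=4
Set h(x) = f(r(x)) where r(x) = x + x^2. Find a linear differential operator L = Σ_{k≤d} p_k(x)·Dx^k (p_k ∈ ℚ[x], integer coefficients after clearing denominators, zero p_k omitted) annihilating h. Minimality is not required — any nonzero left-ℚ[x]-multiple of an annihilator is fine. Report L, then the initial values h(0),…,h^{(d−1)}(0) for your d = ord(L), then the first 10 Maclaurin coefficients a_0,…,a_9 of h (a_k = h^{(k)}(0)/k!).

L = (2 + 4·x) + (-1 + 2·x + 2·x^2)·Dx  (order 1).
h: a_k = 4, 8, 24, 64, 176, 480, 1312, 3584, 9792, 26752, …
ICs: h(0) = 4.

f: a_k = 4, 8, 16, 32, 64, 128, 256, 512, 1024, 2048, …
h₀=f(r): pull back L_f along r ⇒ L₀.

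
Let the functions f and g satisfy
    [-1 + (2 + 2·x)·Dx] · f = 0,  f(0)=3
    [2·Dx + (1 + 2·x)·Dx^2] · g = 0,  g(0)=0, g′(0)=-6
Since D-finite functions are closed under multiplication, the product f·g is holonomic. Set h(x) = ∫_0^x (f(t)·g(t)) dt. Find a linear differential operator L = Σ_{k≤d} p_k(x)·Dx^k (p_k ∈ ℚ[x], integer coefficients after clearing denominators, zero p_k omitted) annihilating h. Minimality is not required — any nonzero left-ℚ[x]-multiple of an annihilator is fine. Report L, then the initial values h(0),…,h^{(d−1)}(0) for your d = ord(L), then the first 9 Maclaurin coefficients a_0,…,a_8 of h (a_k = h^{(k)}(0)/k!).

f: a_k = 3, 3/2, -3/8, 3/16, -15/128, 21/256, -63/1024, 99/2048, -1287/32768, …
g: a_k = 0, -6, 6, -8, 12, -96/5, 32, -384/7, 96, …
f·g: L₀ = L_f ⊗_s L_g, ord ≤ 1·2.
h=∫₀ˣh₀: take L = L₀·Dx.
L = (-1 + 2·x)·Dx + (4 + 4·x)·Dx^2 + (4 + 16·x + 20·x^2 + 8·x^3)·Dx^3  (order 3).
h: a_k = 0, 0, -9, 3, -51/16, 33/8, -3709/640, 38403/4480, -1887381/143360, …
ICs: h(0) = 0, h′(0) = 0, h′′(0) = -18.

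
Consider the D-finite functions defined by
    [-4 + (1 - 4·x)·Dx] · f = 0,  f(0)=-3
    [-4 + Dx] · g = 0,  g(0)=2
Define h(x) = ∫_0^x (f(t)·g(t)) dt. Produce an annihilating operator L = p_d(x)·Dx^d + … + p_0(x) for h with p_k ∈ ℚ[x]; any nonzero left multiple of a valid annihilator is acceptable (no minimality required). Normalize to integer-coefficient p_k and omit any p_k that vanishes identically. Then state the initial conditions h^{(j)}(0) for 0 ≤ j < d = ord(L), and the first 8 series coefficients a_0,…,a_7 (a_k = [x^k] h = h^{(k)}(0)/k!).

f: a_k = -3, -12, -48, -192, -768, -3072, -12288, -49152, …
g: a_k = 2, 8, 16, 64/3, 64/3, 256/15, 512/45, 2048/315, …
Sym-product of L_f,L_g gives L₀ (≤ ord 1).
∫: right-multiply L₀ by Dx.
L = (8 - 16·x)·Dx + (-1 + 4·x)·Dx^2  (order 2).
h: a_k = 0, -6, -24, -80, -256, -832, -41728/15, -1001984/105, …
ICs: h(0) = 0, h′(0) = -6.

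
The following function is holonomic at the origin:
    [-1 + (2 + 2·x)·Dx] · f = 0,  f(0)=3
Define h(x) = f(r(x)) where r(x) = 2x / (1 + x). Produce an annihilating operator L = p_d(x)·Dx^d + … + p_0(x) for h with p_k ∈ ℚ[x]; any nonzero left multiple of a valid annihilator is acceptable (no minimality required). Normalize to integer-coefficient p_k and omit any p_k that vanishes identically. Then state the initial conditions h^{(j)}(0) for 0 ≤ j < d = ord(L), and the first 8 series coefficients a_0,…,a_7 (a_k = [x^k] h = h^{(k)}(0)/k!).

L = -1 + (1 + 4·x + 3·x^2)·Dx  (order 1).
h: a_k = 3, 3, -9/2, 15/2, -111/8, 225/8, -981/16, 2259/16, …
ICs: h(0) = 3.

f: a_k = 3, 3/2, -3/8, 3/16, -15/128, 21/256, -63/1024, 99/2048, …
h₀=f(r): pull back L_f along r ⇒ L₀.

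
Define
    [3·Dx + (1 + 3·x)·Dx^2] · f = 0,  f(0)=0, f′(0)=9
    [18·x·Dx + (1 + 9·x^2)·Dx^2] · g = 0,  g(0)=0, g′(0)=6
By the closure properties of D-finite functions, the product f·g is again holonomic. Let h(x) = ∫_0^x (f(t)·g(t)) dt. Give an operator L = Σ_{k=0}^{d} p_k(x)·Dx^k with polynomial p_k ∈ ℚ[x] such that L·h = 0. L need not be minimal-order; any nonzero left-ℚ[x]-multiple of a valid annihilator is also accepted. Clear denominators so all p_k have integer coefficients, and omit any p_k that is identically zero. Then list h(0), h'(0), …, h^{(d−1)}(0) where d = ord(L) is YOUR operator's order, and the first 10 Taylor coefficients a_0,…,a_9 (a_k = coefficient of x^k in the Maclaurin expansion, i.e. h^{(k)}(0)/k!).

L = (648 + 3564·x + 19440·x^2 + 113724·x^3 + 262440·x^4 + 341172·x^5 + 236196·x^7)·Dx^2 + (162 + 3348·x + 24948·x^2 + 117612·x^3 + 396576·x^4 + 813564·x^5 + 918540·x^6 + 236196·x^7 + 826686·x^8)·Dx^3 + (36 + 576·x + 5184·x^2 + 25272·x^3 + 87480·x^4 + 227448·x^5 + 419904·x^6 + 472392·x^7 + 236196·x^8 + 472392·x^9)·Dx^4 + (5 + 54·x + 333·x^2 + 1512·x^3 + 5346·x^4 + 14580·x^5 + 30618·x^6 + 52488·x^7 + 59049·x^8 + 39366·x^9 + 59049·x^10)·Dx^5  (order 5).
h: a_k = 0, 0, 0, 18, -81/4, 0, -81/4, 6318/35, -24057/80, 0, …
ICs: h(0) = 0, h′(0) = 0, h′′(0) = 0, h′′′(0) = 108, h′′′′(0) = -486.

f: a_k = 0, 9, -27/2, 27, -243/4, 729/5, -729/2, 6561/7, -19683/8, 6561, …
g: a_k = 0, 6, 0, -18, 0, 486/5, 0, -4374/7, 0, 4374, …
h₀=f·g: eliminate ⇒ L₀, order ≤ 2·2.
Integrate: L := L₀·Dx.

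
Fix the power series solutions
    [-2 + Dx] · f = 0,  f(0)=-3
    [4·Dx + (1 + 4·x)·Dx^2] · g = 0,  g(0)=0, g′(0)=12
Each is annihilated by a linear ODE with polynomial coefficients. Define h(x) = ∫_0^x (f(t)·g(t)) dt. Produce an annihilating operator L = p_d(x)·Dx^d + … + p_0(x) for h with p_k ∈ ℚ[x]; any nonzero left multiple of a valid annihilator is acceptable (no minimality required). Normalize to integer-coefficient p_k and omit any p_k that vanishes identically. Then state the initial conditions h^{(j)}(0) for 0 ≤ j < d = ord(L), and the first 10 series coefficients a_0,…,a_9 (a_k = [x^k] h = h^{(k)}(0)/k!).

f: a_k = -3, -6, -6, -4, -2, -4/5, -4/15, -8/105, -2/105, -4/945, …
g: a_k = 0, 12, -24, 64, -192, 3072/5, -2048, 49152/7, -24576, 262144/3, …
h₀=f·g: eliminate ⇒ L₀, order ≤ 1·2.
h=∫₀ˣh₀: take L = L₀·Dx.
L = (-4 + 16·x)·Dx - 16·x·Dx^2 + (1 + 4·x)·Dx^3  (order 3).
h: a_k = 0, 0, -18, 0, -30, 288/5, -836/5, 3392/7, -51658/35, 208832/45, …
ICs: h(0) = 0, h′(0) = 0, h′′(0) = -36.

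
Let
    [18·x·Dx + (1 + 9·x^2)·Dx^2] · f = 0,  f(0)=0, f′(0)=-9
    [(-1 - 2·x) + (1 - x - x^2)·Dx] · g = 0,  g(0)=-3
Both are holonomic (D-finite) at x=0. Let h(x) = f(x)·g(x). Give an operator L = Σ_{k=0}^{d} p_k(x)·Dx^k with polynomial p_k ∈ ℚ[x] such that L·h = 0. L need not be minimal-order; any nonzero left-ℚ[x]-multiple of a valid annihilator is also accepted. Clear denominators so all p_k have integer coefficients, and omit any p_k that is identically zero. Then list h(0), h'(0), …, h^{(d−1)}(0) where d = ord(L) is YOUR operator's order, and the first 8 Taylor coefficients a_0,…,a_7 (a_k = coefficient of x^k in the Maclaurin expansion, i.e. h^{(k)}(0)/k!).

L = (2 + 18·x + 54·x^2) + (2 - 14·x + 36·x^2 + 54·x^3)·Dx + (-1 + x - 8·x^2 + 9·x^3 + 9·x^4)·Dx^2  (order 2).
h: a_k = 0, 27, 27, -27, 0, 2052/5, 2052/5, -69687/35, …
ICs: h(0) = 0, h′(0) = 27.

f: a_k = 0, -9, 0, 27, 0, -729/5, 0, 6561/7, …
g: a_k = -3, -3, -6, -9, -15, -24, -39, -63, …
f·g: L₀ = L_f ⊗_s L_g, ord ≤ 2·1.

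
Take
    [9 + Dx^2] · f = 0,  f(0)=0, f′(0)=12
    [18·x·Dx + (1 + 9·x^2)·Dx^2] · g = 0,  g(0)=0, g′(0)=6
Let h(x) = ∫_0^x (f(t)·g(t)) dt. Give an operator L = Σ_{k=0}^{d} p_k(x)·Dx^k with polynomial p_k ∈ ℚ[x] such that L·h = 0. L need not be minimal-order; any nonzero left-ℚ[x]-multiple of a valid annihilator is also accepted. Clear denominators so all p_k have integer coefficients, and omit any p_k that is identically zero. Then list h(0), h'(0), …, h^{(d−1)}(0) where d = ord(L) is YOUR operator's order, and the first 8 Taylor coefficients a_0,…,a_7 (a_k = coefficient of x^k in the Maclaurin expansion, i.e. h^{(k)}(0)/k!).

L = (810 + 18954·x^2 + 72171·x^4 + 236196·x^6 + 531441·x^8)·Dx + (972·x + 14580·x^3 + 78732·x^5 + 236196·x^7)·Dx^2 + (108 + 2592·x^2 + 13122·x^4 + 52488·x^6 + 118098·x^8)·Dx^3 + (108·x + 1620·x^3 + 8748·x^5 + 26244·x^7)·Dx^4 + (2 + 54·x^2 + 567·x^4 + 2916·x^6 + 6561·x^8)·Dx^5  (order 5).
h: a_k = 0, 0, 0, 24, 0, -324/5, 0, 1539/7, …
ICs: h(0) = 0, h′(0) = 0, h′′(0) = 0, h′′′(0) = 144, h′′′′(0) = 0.

f: a_k = 0, 12, 0, -18, 0, 81/10, 0, -243/140, …
g: a_k = 0, 6, 0, -18, 0, 486/5, 0, -4374/7, …
L₀ := L_f ⊗_s L_g (sym. prod.), ord ≤ 4.
∫: right-multiply L₀ by Dx.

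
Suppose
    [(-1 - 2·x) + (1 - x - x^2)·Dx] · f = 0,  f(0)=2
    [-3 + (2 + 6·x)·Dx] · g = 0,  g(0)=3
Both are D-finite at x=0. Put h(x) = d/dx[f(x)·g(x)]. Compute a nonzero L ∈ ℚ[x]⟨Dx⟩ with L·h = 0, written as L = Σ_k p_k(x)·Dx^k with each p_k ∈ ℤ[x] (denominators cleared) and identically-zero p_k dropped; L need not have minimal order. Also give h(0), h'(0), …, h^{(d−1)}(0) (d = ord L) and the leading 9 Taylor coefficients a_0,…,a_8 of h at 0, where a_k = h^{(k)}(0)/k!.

L = (19 + 186·x + 321·x^2 + 210·x^3 + 135·x^4) + (-10 - 34·x - 6·x^2 + 50·x^3 + 114·x^4 + 54·x^5)·Dx  (order 1).
h: a_k = 15, 57/2, 945/8, 2217/16, 72885/128, 90351/256, 2753541/1024, -1186455/2048, 471912669/32768, …
ICs: h(0) = 15.

f: a_k = 2, 2, 4, 6, 10, 16, 26, 42, 68, …
g: a_k = 3, 9/2, -27/8, 81/16, -1215/128, 5103/256, -45927/1024, 216513/2048, -8444007/32768, …
h₀=f·g: eliminate ⇒ L₀, order ≤ 1·1.
Derive L from L₀ (diff closure).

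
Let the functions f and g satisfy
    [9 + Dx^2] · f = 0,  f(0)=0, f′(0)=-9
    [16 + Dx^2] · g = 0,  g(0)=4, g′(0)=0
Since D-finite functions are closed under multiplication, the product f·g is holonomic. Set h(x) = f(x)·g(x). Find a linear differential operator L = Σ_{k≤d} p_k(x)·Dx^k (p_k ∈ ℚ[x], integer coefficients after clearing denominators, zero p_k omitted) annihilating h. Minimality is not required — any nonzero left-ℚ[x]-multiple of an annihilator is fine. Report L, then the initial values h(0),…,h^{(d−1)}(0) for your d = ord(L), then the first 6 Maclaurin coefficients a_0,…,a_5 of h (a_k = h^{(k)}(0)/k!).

L = 49 + 50·Dx^2 + Dx^4  (order 4).
h: a_k = 0, -36, 0, 342, 0, -8403/10, …
ICs: h(0) = 0, h′(0) = -36, h′′(0) = 0, h′′′(0) = 2052.

f: a_k = 0, -9, 0, 27/2, 0, -243/40, …
g: a_k = 4, 0, -32, 0, 128/3, 0, …
L₀ := L_f ⊗_s L_g (sym. prod.), ord ≤ 4.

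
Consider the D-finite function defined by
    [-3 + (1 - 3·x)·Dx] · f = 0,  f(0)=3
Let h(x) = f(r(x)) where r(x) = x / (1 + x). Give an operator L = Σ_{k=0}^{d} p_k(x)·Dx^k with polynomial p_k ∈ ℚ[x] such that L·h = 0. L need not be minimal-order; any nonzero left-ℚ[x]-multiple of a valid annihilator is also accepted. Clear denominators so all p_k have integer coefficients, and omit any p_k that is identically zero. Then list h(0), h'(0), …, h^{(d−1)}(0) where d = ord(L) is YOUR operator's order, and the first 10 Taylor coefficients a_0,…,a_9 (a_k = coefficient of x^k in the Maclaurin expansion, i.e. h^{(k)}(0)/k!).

f: a_k = 3, 9, 27, 81, 243, 729, 2187, 6561, 19683, 59049, …
L₀ from L_f via x↦r, Dx↦r'^{-1}Dx.
L = 3 + (-1 + x + 2·x^2)·Dx  (order 1).
h: a_k = 3, 9, 18, 36, 72, 144, 288, 576, 1152, 2304, …
ICs: h(0) = 3.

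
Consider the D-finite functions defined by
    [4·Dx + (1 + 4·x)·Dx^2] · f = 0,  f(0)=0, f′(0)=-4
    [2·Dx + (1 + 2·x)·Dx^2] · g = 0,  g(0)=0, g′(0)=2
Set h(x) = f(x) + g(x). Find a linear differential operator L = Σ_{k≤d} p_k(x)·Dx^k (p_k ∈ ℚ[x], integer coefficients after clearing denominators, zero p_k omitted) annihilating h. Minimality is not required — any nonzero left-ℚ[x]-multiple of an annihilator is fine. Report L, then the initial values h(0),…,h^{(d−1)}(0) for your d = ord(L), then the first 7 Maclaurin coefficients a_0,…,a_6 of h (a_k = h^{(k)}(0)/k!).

f: a_k = 0, -4, 8, -64/3, 64, -1024/5, 2048/3, …
g: a_k = 0, 2, -2, 8/3, -4, 32/5, -32/3, …
L₀ := lclm(L_f,L_g); ord L₀ ≤ 2+2.
L = 16·Dx + (12 + 32·x)·Dx^2 + (1 + 6·x + 8·x^2)·Dx^3  (order 3).
h: a_k = 0, -2, 6, -56/3, 60, -992/5, 672, …
ICs: h(0) = 0, h′(0) = -2, h′′(0) = 12.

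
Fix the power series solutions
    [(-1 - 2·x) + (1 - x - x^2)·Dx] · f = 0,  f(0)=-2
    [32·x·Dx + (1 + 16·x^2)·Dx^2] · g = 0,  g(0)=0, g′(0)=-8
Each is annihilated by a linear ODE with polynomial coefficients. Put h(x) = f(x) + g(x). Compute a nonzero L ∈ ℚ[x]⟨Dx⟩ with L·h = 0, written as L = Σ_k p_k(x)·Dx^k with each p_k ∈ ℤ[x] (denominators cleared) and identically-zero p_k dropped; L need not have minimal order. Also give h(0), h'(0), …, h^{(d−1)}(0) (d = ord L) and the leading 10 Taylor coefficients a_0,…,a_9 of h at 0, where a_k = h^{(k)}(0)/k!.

L = (-64 + 256·x + 3904·x^2 + 6912·x^3 + 9696·x^4 + 1536·x^6)·Dx + (25 + 24·x - 542·x^2 + 780·x^3 + 6800·x^4 + 6560·x^5 + 768·x^6 + 1536·x^7)·Dx^2 + (-2 - 17·x - 62·x^2 - 202·x^3 - 445·x^4 + 1136·x^5 + 576·x^6 + 256·x^7 + 256·x^8)·Dx^3  (order 3).
h: a_k = -2, -10, -4, 110/3, -10, -2128/5, -26, 32474/7, -68, -525278/9, …
ICs: h(0) = -2, h′(0) = -10, h′′(0) = -8.

f: a_k = -2, -2, -4, -6, -10, -16, -26, -42, -68, -110, …
g: a_k = 0, -8, 0, 128/3, 0, -2048/5, 0, 32768/7, 0, -524288/9, …
h₀=f+g: left-lcm gives L₀, ord ≤ 3.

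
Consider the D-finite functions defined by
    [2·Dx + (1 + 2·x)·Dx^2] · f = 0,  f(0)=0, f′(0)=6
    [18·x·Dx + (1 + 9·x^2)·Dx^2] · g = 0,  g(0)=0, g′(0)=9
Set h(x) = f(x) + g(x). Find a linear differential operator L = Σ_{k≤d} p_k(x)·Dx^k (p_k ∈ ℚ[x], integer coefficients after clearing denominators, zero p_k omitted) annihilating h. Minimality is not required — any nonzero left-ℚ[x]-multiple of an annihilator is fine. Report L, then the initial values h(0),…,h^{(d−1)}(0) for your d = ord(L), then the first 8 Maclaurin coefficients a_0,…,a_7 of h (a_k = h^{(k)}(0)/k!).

f: a_k = 0, 6, -6, 8, -12, 96/5, -32, 384/7, …
g: a_k = 0, 9, 0, -27, 0, 729/5, 0, -6561/7, …
Weyl lclm of L_f,L_g ⇒ L₀ (ord ≤ 4).
L = (-18 - 108·x + 486·x^2 + 324·x^3)·Dx + (-13 - 36·x + 135·x^2 + 972·x^3 + 648·x^4)·Dx^2 + (-1 + 7·x + 18·x^2 + 81·x^3 + 243·x^4 + 162·x^5)·Dx^3  (order 3).
h: a_k = 0, 15, -6, -19, -12, 165, -32, -6177/7, …
ICs: h(0) = 0, h′(0) = 15, h′′(0) = -12.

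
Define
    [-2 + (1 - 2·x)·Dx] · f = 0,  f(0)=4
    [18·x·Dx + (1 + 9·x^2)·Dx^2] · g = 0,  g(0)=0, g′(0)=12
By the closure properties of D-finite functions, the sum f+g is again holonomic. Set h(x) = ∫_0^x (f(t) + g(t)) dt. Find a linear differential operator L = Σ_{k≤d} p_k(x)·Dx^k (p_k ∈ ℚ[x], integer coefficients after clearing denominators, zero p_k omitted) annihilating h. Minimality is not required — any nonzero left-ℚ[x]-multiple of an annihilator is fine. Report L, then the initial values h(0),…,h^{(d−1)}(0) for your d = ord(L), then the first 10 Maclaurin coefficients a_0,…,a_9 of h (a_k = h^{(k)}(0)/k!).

L = (-36 + 288·x + 972·x^2)·Dx^2 + (21 - 36·x + 9·x^2 + 972·x^3)·Dx^3 + (-2 - 5·x - 45·x^3 + 162·x^4)·Dx^4  (order 4).
h: a_k = 0, 4, 10, 16/3, -1, 64/5, 806/15, 256/7, -1291/14, 1024/9, …
ICs: h(0) = 0, h′(0) = 4, h′′(0) = 20, h′′′(0) = 32.

f: a_k = 4, 8, 16, 32, 64, 128, 256, 512, 1024, 2048, …
g: a_k = 0, 12, 0, -36, 0, 972/5, 0, -8748/7, 0, 8748, …
h₀=f+g: left-lcm gives L₀, ord ≤ 3.
∫: right-multiply L₀ by Dx.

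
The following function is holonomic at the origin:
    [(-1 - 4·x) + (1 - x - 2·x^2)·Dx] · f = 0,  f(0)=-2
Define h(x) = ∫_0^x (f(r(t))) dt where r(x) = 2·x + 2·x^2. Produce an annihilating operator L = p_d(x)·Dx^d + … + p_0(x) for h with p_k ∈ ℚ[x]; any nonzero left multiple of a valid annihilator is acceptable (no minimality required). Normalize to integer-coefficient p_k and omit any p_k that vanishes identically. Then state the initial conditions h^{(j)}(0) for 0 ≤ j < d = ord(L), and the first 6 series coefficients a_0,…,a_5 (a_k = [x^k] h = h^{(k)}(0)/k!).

L = (2 + 20·x + 48·x^2 + 32·x^3)·Dx + (-1 + 2·x + 10·x^2 + 16·x^3 + 8·x^4)·Dx^2  (order 2).
h: a_k = 0, -2, -2, -28/3, -32, -616/5, …
ICs: h(0) = 0, h′(0) = -2.

f: a_k = -2, -2, -6, -10, -22, -42, …
f∘r: x↦r, Dx↦Dx/r' in L_f ⇒ L₀.
h=∫h₀ ⇒ L = L₀·Dx.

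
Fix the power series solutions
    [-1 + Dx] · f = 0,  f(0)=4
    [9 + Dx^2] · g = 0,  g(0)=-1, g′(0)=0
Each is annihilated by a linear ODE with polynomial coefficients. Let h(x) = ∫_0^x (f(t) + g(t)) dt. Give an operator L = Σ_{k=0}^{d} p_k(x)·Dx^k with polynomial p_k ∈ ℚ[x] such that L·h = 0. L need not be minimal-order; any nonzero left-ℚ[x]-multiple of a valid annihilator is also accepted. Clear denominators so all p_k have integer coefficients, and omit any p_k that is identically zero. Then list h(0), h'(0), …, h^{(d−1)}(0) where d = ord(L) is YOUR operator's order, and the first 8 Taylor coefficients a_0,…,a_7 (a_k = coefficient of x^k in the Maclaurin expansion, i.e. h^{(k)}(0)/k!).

L = -9·Dx + 9·Dx^2 - Dx^3 + Dx^4  (order 4).
h: a_k = 0, 3, 2, 13/6, 1/6, -77/120, 1/180, 733/5040, …
ICs: h(0) = 0, h′(0) = 3, h′′(0) = 4, h′′′(0) = 13.

f: a_k = 4, 4, 2, 2/3, 1/6, 1/30, 1/180, 1/1260, …
g: a_k = -1, 0, 9/2, 0, -27/8, 0, 81/80, 0, …
L₀ := lclm(L_f,L_g); ord L₀ ≤ 1+2.
Integrate: L := L₀·Dx.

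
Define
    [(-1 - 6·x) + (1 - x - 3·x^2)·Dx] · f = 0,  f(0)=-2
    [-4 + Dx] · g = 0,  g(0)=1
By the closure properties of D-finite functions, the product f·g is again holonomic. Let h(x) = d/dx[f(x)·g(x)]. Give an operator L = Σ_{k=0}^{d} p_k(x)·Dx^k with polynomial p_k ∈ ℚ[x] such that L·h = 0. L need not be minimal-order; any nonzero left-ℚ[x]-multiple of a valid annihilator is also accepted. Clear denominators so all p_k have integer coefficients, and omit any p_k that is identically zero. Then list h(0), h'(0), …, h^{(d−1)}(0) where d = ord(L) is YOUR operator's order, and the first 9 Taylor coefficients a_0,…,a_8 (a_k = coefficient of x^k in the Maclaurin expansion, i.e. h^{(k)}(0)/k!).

L = (32 + 26·x - 98·x^2 - 48·x^3 + 144·x^4) + (-5 + 3·x + 29·x^2 - 6·x^3 - 36·x^4)·Dx  (order 1).
h: a_k = -10, -64, -250, -2408/3, -7016/3, -19460/3, -784606/45, -2891648/63, -37453978/315, …
ICs: h(0) = -10.

f: a_k = -2, -2, -8, -14, -38, -80, -194, -434, -1016, …
g: a_k = 1, 4, 8, 32/3, 32/3, 128/15, 256/45, 1024/315, 512/315, …
Sym-product of L_f,L_g gives L₀ (≤ ord 1).
h=h₀': d/dx-closure on L₀ ⇒ L.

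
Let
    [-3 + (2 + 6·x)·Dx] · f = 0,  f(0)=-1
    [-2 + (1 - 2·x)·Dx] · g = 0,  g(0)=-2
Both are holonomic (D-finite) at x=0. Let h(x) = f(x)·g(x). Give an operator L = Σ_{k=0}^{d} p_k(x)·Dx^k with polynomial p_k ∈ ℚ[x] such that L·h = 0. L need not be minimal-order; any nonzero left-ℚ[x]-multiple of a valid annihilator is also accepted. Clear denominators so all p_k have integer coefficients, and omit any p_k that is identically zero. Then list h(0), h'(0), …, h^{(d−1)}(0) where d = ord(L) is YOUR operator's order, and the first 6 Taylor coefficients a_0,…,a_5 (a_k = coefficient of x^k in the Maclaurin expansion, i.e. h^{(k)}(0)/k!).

L = (7 + 6·x) + (-2 - 2·x + 12·x^2)·Dx  (order 1).
h: a_k = 2, 7, 47/4, 215/8, 3035/64, 13841/128, …
ICs: h(0) = 2.

f: a_k = -1, -3/2, 9/8, -27/16, 405/128, -1701/256, …
g: a_k = -2, -4, -8, -16, -32, -64, …
f·g: L₀ = L_f ⊗_s L_g, ord ≤ 1·1.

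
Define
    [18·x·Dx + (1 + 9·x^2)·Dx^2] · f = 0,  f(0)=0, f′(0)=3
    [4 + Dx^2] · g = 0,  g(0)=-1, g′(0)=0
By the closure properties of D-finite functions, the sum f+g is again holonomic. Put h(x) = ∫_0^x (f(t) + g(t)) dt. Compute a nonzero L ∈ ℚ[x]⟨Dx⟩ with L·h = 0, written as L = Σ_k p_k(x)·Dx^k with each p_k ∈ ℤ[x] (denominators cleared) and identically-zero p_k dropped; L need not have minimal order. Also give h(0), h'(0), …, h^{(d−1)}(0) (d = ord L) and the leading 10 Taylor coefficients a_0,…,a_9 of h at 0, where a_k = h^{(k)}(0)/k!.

L = (-3744·x + 37584·x^3 + 11664·x^5)·Dx^2 + (-28 + 864·x^2 + 10692·x^4 + 5832·x^6)·Dx^3 + (-936·x + 9396·x^3 + 2916·x^5)·Dx^4 + (-7 + 216·x^2 + 2673·x^4 + 1458·x^6)·Dx^5  (order 5).
h: a_k = 0, -1, 3/2, 2/3, -9/4, -2/15, 81/10, 4/315, -2187/56, -2/2835, …
ICs: h(0) = 0, h′(0) = -1, h′′(0) = 3, h′′′(0) = 4, h′′′′(0) = -54.

f: a_k = 0, 3, 0, -9, 0, 243/5, 0, -2187/7, 0, 2187, …
g: a_k = -1, 0, 2, 0, -2/3, 0, 4/45, 0, -2/315, 0, …
Sum ⇒ L₀ = lclm(L_f,L_g) in ℚ(x)⟨Dx⟩.
h=∫h₀ ⇒ L = L₀·Dx.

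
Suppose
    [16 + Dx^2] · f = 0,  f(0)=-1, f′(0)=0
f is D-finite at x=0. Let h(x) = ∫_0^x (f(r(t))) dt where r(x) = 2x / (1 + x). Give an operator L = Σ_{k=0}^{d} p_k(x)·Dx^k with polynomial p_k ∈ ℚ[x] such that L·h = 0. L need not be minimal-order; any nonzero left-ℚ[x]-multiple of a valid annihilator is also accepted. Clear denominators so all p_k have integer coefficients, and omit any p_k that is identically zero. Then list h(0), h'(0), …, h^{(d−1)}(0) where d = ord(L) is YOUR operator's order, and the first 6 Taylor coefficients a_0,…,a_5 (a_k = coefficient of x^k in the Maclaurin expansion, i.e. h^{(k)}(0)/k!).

f: a_k = -1, 0, 8, 0, -32/3, 0, …
h₀=f(r): pull back L_f along r ⇒ L₀.
∫: right-multiply L₀ by Dx.
L = 64·Dx + (2 + 6·x + 6·x^2 + 2·x^3)·Dx^2 + (1 + 4·x + 6·x^2 + 4·x^3 + x^4)·Dx^3  (order 3).
h: a_k = 0, -1, 0, 32/3, -16, -224/15, …
ICs: h(0) = 0, h′(0) = -1, h′′(0) = 0.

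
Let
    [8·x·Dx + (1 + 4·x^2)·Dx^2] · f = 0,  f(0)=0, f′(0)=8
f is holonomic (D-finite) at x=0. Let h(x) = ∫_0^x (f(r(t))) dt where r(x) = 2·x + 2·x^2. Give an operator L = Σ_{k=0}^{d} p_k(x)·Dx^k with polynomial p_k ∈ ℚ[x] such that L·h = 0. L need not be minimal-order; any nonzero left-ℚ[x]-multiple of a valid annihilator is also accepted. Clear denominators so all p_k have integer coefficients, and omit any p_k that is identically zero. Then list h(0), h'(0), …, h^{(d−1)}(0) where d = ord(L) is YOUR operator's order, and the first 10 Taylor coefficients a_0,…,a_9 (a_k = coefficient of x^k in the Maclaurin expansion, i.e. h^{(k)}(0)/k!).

L = (-2 + 32·x + 128·x^2 + 192·x^3 + 96·x^4)·Dx^2 + (1 + 2·x + 16·x^2 + 64·x^3 + 80·x^4 + 32·x^5)·Dx^3  (order 3).
h: a_k = 0, 0, 8, 16/3, -64/3, -256/5, 1408/15, 12032/21, -1024/7, -57344/9, …
ICs: h(0) = 0, h′(0) = 0, h′′(0) = 16.

f: a_k = 0, 8, 0, -32/3, 0, 128/5, 0, -512/7, 0, 2048/9, …
Substitute x→r, Dx→(1/r')Dx; clear ⇒ L₀.
∫: right-multiply L₀ by Dx.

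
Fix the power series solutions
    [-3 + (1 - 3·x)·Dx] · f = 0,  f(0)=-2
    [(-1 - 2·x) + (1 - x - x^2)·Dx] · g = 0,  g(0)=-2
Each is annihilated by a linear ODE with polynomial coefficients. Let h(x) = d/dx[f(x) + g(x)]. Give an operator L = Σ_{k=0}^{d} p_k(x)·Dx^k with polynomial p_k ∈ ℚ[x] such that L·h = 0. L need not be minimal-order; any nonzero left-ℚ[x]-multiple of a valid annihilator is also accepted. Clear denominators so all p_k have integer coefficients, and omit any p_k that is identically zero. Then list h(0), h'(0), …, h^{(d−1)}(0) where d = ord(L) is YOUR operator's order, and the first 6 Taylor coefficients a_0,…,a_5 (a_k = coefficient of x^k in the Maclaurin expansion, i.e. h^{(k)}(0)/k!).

L = (54 + 72·x + 216·x^2 - 72·x^3 + 54·x^4) + (-18 - 30·x + 90·x^2 + 120·x^3 - 45·x^4 + 54·x^5)·Dx + (1 + 2·x - 25·x^2 + 30·x^3 - 3·x^5 + 9·x^6)·Dx^2  (order 2).
h: a_k = -8, -44, -180, -688, -2510, -8904, …
ICs: h(0) = -8, h′(0) = -44.

f: a_k = -2, -6, -18, -54, -162, -486, …
g: a_k = -2, -2, -4, -6, -10, -16, …
Weyl lclm of L_f,L_g ⇒ L₀ (ord ≤ 2).
h₀' ⇒ L via d/dx closure of L₀.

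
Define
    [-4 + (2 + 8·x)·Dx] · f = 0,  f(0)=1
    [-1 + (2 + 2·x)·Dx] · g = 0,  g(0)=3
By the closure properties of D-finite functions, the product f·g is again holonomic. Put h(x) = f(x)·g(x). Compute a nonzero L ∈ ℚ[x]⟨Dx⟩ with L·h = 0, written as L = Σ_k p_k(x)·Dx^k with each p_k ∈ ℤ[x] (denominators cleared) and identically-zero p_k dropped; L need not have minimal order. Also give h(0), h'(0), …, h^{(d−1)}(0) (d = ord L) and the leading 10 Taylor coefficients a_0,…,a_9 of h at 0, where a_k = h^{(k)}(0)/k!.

L = (-5 - 8·x) + (2 + 10·x + 8·x^2)·Dx  (order 1).
h: a_k = 3, 15/2, -27/8, 135/16, -2943/128, 17145/256, -210087/1024, 1337175/2048, -70109415/32768, 470139525/65536, …
ICs: h(0) = 3.

f: a_k = 1, 2, -2, 4, -10, 28, -84, 264, -858, 2860, …
g: a_k = 3, 3/2, -3/8, 3/16, -15/128, 21/256, -63/1024, 99/2048, -1287/32768, 2145/65536, …
f·g: L₀ = L_f ⊗_s L_g, ord ≤ 1·1.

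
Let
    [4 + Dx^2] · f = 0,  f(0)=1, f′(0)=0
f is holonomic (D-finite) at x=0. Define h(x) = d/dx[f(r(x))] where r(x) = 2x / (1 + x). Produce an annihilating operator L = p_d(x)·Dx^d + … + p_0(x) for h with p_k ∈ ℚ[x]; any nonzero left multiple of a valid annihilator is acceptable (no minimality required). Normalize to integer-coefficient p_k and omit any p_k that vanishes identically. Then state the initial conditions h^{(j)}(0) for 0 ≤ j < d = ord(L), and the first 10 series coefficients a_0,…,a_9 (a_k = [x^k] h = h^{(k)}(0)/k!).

f: a_k = 1, 0, -2, 0, 2/3, 0, -4/45, 0, 2/315, 0, …
h₀=f(r): pull back L_f along r ⇒ L₀.
h₀' ⇒ L via d/dx closure of L₀.
L = (22 + 12·x + 6·x^2) + (6 + 18·x + 18·x^2 + 6·x^3)·Dx + (1 + 4·x + 6·x^2 + 4·x^3 + x^4)·Dx^2  (order 2).
h: a_k = 0, -16, 48, -160/3, -160/3, 5488/15, -4592/5, 100544/63, -71744/35, 4689808/2835, …
ICs: h(0) = 0, h′(0) = -16.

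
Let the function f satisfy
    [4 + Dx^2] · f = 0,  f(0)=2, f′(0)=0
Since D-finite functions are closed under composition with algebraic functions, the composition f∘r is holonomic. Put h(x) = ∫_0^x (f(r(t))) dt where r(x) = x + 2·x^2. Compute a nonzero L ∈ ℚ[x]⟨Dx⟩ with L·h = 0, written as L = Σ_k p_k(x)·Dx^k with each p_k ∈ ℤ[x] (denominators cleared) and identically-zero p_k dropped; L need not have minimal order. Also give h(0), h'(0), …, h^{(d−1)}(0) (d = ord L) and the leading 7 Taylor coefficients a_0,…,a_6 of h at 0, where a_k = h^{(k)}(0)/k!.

f: a_k = 2, 0, -4, 0, 4/3, 0, -8/45, …
Substitute x→r, Dx→(1/r')Dx; clear ⇒ L₀.
Integrate: L := L₀·Dx.
L = (4 + 48·x + 192·x^2 + 256·x^3)·Dx - 4·Dx^2 + (1 + 4·x)·Dx^3  (order 3).
h: a_k = 0, 2, 0, -4/3, -4, -44/15, 16/9, …
ICs: h(0) = 0, h′(0) = 2, h′′(0) = 0.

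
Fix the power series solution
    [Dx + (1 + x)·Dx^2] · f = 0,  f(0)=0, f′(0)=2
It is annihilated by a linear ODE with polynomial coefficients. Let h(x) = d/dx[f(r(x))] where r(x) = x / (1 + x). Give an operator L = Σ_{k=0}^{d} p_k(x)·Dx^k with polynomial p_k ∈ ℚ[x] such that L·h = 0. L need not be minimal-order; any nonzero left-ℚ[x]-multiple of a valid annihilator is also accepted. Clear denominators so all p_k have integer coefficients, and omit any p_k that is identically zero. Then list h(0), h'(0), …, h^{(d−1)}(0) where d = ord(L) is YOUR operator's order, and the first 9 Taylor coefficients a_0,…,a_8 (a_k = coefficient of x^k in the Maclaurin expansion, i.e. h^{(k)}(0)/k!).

L = (3 + 4·x) + (1 + 3·x + 2·x^2)·Dx  (order 1).
h: a_k = 2, -6, 14, -30, 62, -126, 254, -510, 1022, …
ICs: h(0) = 2.

f: a_k = 0, 2, -1, 2/3, -1/2, 2/5, -1/3, 2/7, -1/4, …
Substitute x→r, Dx→(1/r')Dx; clear ⇒ L₀.
Derive L from L₀ (diff closure).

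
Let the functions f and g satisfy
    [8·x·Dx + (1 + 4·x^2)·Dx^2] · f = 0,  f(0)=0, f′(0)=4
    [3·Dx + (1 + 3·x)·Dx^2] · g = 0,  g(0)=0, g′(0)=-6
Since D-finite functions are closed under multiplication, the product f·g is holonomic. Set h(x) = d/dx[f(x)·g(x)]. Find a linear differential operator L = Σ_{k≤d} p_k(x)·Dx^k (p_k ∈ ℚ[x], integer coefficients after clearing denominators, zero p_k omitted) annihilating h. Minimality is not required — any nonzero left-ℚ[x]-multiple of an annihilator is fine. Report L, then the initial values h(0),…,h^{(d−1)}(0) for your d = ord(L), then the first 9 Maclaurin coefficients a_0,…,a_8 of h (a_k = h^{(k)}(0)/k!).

f: a_k = 0, 4, 0, -16/3, 0, 64/5, 0, -256/7, 0, …
g: a_k = 0, -6, 9, -18, 81/2, -486/5, 243, -4374/7, 6561/4, …
L₀ := L_f ⊗_s L_g (sym. prod.), ord ≤ 4.
Differentiate: ansatz ord ≤ ord L₀ ⇒ L.
L = (1632 + 8496·x + 23040·x^2 + 110016·x^3 + 207360·x^4 + 269568·x^5 + 82944·x^7) + (418 + 6672·x + 44112·x^2 + 151488·x^3 + 393984·x^4 + 642816·x^5 + 725760·x^6 + 82944·x^7 + 290304·x^8)·Dx + (204 + 1844·x + 12096·x^2 + 47408·x^3 + 122880·x^4 + 240192·x^5 + 331776·x^6 + 361728·x^7 + 82944·x^8 + 165888·x^9)·Dx^2 + (25 + 246·x + 1217·x^2 + 4128·x^3 + 10624·x^4 + 22080·x^5 + 34272·x^6 + 41472·x^7 + 43776·x^8 + 13824·x^9 + 20736·x^10)·Dx^3  (order 3).
h: a_k = 0, -48, 108, -160, 570, -11088/5, 30492/5, -15936, 1718091/35, …
ICs: h(0) = 0, h′(0) = -48, h′′(0) = 216.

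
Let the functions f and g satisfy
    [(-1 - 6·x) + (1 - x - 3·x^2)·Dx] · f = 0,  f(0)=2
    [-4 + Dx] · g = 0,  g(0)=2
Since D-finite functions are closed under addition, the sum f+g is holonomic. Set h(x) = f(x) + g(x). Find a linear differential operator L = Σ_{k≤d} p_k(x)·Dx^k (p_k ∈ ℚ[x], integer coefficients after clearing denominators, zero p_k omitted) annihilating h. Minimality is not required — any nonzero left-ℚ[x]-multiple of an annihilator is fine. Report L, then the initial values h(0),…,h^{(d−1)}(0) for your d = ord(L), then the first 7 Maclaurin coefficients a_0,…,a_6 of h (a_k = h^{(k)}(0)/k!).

L = (-16 + 8·x - 360·x^2 - 288·x^3) + (-8 + 50·x + 134·x^2 - 96·x^3 - 144·x^4)·Dx + (3 - 13·x - 11·x^2 + 42·x^3 + 36·x^4)·Dx^2  (order 2).
h: a_k = 4, 10, 24, 106/3, 178/3, 1456/15, 9242/45, …
ICs: h(0) = 4, h′(0) = 10.

f: a_k = 2, 2, 8, 14, 38, 80, 194, …
g: a_k = 2, 8, 16, 64/3, 64/3, 256/15, 512/45, …
h₀=f+g: left-lcm gives L₀, ord ≤ 2.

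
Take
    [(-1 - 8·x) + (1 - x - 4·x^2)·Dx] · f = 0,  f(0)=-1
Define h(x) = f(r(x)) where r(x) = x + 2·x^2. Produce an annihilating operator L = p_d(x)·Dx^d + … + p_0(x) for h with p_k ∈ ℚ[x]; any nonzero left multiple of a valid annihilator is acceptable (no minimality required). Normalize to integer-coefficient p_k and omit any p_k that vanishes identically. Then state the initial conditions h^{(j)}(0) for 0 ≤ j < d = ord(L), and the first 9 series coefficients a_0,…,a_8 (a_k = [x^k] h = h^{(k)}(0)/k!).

f: a_k = -1, -1, -5, -9, -29, -65, -181, -441, -1165, …
h₀=f(r): pull back L_f along r ⇒ L₀.
L = (1 + 12·x + 48·x^2 + 64·x^3) + (-1 + x + 6·x^2 + 16·x^3 + 16·x^4)·Dx  (order 1).
h: a_k = -1, -1, -7, -29, -103, -405, -1599, -6141, -23863, …
ICs: h(0) = -1.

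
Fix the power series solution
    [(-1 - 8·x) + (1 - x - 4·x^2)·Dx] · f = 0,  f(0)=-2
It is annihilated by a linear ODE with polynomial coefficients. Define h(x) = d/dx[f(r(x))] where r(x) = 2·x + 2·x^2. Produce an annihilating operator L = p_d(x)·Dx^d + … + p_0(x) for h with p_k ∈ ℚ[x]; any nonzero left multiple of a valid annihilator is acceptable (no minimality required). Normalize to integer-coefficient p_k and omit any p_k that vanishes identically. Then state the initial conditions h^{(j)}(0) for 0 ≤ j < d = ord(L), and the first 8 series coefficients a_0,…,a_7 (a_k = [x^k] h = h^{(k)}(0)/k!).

f: a_k = -2, -2, -10, -18, -58, -130, -362, -882, …
Change of var in L_f (x↦r) gives L₀.
h₀' ⇒ L via d/dx closure of L₀.
L = (22 + 204·x + 1260·x^2 + 4672·x^3 + 8736·x^4 + 7680·x^5 + 2560·x^6) + (-1 - 16·x + 6·x^2 + 420·x^3 + 1520·x^4 + 2400·x^5 + 1792·x^6 + 512·x^7)·Dx  (order 1).
h: a_k = -4, -88, -672, -5600, -41520, -298080, -2080512, -14214400, …
ICs: h(0) = -4.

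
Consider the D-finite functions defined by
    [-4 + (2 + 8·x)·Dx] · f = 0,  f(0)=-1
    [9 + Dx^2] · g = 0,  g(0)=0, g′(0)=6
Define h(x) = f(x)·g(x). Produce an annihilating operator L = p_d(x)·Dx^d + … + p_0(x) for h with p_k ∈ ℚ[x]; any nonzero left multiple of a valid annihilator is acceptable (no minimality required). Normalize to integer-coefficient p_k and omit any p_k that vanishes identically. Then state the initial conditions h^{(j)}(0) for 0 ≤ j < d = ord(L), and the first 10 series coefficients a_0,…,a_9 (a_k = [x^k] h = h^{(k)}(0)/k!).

f: a_k = -1, -2, 2, -4, 10, -28, 84, -264, 858, -2860, …
g: a_k = 0, 6, 0, -9, 0, 81/20, 0, -243/280, 0, 243/2240, …
Product ⇒ symmetric product L₀, ord ≤ 2.
L = (21 + 72·x + 144·x^2) + (-4 - 16·x)·Dx + (1 + 8·x + 16·x^2)·Dx^2  (order 2).
h: a_k = 0, -6, -12, 21, -6, 759/20, -1401/10, 118431/280, -37701/28, 9924669/2240, …
ICs: h(0) = 0, h′(0) = -6.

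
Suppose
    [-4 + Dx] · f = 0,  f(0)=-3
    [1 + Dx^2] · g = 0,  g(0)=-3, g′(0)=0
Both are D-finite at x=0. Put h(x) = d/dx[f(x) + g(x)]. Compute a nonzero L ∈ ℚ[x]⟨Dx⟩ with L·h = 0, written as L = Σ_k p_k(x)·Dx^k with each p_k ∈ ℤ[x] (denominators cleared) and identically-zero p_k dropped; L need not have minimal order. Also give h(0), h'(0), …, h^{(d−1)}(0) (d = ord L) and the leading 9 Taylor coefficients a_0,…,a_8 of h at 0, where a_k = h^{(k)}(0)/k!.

f: a_k = -3, -12, -24, -32, -32, -128/5, -256/15, -1024/105, -512/105, …
g: a_k = -3, 0, 3/2, 0, -1/8, 0, 1/240, 0, -1/13440, …
L₀ := lclm(L_f,L_g); ord L₀ ≤ 1+2.
h₀' ⇒ L via d/dx closure of L₀.
L = 4 - Dx + 4·Dx^2 - Dx^3  (order 3).
h: a_k = -12, -45, -96, -257/2, -128, -819/8, -1024/15, -65537/1680, -2048/105, …
ICs: h(0) = -12, h′(0) = -45, h′′(0) = -192.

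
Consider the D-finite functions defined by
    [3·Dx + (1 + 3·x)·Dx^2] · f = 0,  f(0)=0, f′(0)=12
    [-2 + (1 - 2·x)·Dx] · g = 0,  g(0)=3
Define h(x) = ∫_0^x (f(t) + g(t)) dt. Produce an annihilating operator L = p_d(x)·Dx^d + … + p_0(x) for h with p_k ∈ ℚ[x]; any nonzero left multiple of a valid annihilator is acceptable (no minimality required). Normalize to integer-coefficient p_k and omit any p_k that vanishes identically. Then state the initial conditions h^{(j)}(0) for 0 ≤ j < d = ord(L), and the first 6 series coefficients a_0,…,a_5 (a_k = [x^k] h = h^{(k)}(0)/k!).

f: a_k = 0, 12, -18, 36, -81, 972/5, …
g: a_k = 3, 6, 12, 24, 48, 96, …
h₀=f+g: left-lcm gives L₀, ord ≤ 3.
Integrate: L := L₀·Dx.
L = (-144 - 72·x)·Dx^2 + (-6 - 216·x - 144·x^2)·Dx^3 + (7 + 13·x - 36·x^2 - 36·x^3)·Dx^4  (order 4).
h: a_k = 0, 3, 9, -2, 15, -33/5, …
ICs: h(0) = 0, h′(0) = 3, h′′(0) = 18, h′′′(0) = -12.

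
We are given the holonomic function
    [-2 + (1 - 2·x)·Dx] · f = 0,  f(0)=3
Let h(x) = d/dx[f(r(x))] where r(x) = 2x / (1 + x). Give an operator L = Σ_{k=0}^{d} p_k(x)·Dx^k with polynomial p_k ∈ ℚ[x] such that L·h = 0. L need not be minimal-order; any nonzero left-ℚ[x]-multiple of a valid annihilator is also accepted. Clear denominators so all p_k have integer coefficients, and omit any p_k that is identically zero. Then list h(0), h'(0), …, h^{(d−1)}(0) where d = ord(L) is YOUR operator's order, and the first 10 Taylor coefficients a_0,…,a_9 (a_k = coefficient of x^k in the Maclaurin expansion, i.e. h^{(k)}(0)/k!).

L = 6 + (-1 + 3·x)·Dx  (order 1).
h: a_k = 12, 72, 324, 1296, 4860, 17496, 61236, 209952, 708588, 2361960, …
ICs: h(0) = 12.

f: a_k = 3, 6, 12, 24, 48, 96, 192, 384, 768, 1536, …
L₀ from L_f via x↦r, Dx↦r'^{-1}Dx.
Derive L from L₀ (diff closure).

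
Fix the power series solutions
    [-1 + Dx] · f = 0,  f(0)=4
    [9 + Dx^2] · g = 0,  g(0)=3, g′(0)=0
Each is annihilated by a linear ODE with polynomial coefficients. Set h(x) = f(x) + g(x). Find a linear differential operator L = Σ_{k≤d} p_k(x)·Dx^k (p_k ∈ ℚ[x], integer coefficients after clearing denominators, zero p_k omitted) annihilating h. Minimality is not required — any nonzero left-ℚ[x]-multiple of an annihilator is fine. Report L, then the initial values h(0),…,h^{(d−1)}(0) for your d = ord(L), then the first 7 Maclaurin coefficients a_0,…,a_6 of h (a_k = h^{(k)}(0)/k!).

L = -9 + 9·Dx - Dx^2 + Dx^3  (order 3).
h: a_k = 7, 4, -23/2, 2/3, 247/24, 1/30, -2183/720, …
ICs: h(0) = 7, h′(0) = 4, h′′(0) = -23.

f: a_k = 4, 4, 2, 2/3, 1/6, 1/30, 1/180, …
g: a_k = 3, 0, -27/2, 0, 81/8, 0, -243/80, …
Weyl lclm of L_f,L_g ⇒ L₀ (ord ≤ 3).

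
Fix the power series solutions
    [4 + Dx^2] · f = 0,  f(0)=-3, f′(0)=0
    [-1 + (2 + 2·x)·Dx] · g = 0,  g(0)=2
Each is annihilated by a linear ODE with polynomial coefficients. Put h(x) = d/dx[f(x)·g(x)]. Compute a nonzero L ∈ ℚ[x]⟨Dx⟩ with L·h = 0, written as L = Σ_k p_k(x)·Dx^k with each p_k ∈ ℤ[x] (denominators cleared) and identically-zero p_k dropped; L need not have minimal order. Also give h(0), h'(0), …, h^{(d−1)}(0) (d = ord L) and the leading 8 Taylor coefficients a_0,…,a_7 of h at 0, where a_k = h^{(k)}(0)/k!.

L = (413 + 1344·x + 1696·x^2 + 1024·x^3 + 256·x^4) + (-52 - 180·x - 192·x^2 - 64·x^3)·Dx + (76 + 280·x + 396·x^2 + 256·x^3 + 64·x^4)·Dx^2  (order 2).
h: a_k = -3, 51/2, 135/8, -337/16, -905/128, 5281/1280, 26677/15360, -199649/215040, …
ICs: h(0) = -3, h′(0) = 51/2.

f: a_k = -3, 0, 6, 0, -2, 0, 4/15, 0, …
g: a_k = 2, 1, -1/4, 1/8, -5/64, 7/128, -21/512, 33/1024, …
f·g: L₀ = L_f ⊗_s L_g, ord ≤ 2·1.
Differentiate: ansatz ord ≤ ord L₀ ⇒ L.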